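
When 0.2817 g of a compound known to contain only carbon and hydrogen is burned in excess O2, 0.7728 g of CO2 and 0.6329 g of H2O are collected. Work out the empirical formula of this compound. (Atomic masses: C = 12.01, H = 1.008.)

CH4

mol C = 0.7728 / 44.01 = 0.01756; mass C = 0.01756 × 12.01 = 0.2109 g
mol H = 2 × (0.6329 / 18.02) = 0.07024; mass H = 0.07024 × 1.008 = 0.07081 g
Divide by the smallest (0.01756 mol C): C 1.000, H 4.000
→ CH4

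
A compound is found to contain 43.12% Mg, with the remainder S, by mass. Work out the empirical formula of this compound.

MgS

Assume 100 g: 43.12 g Mg, 56.88 g S.
Moles — Mg: 43.12 / 24.31 = 1.774 mol; S: 56.88 / 32.07 = 1.774 mol
Divide by the smallest (1.774 mol S): Mg 1.000, S 1.000
≈ 1:1 → MgS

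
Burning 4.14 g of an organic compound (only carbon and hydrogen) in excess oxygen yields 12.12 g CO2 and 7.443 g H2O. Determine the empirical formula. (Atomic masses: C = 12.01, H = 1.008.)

CH3

mol C = 12.12 / 44.01 = 0.2754; mass C = 0.2754 × 12.01 = 3.307 g
mol H = 2 × (7.443 / 18.02) = 0.8261; mass H = 0.8261 × 1.008 = 0.8327 g
Divide by the smallest (0.2754 mol C): C 1.000, H 3.000
≈ 1:3 → CH3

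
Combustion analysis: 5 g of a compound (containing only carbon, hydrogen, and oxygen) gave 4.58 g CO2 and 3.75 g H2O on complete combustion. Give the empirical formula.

mol C = 4.58 / 44.01 = 0.1041; mass C = 0.1041 × 12.01 = 1.250 g
mol H = 2 × (3.75 / 18.02) = 0.4162; mass H = 0.4162 × 1.008 = 0.4195 g
mass O = 5 − (1.669) = 3.331 g → mol O = 0.2082
Ratios (÷ 0.1041): C 1.000, H 3.999, O 2.000
→ CH4O2

CH4O2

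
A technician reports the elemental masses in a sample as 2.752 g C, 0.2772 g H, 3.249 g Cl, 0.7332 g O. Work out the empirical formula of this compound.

C: 2.752 g ÷ 12.01 g/mol = 0.2291 mol
H: 0.2772 g ÷ 1.008 g/mol = 0.275 mol
Cl: 3.249 g ÷ 35.45 g/mol = 0.09165 mol
O: 0.7332 g ÷ 16.00 g/mol = 0.04582 mol
Divide by the smallest (0.04582 mol O): C 5.000, H 6.001, Cl 2.000, O 1.000
→ C5H6Cl2O

C5H6Cl2O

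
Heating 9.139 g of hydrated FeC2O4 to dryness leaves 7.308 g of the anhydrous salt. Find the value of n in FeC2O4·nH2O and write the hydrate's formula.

FeC2O4·2H2O

Mass of water lost = 9.139 − 7.308 = 1.831 g → 1.831 / 18.02 = 0.1016 mol H2O
Molar mass of FeC2O4 = 143.87 g/mol → mol FeC2O4 = 7.308 / 143.87 = 0.0508
n = 0.1016 / 0.0508 = 2.00 ≈ 2 → FeC2O4·2H2O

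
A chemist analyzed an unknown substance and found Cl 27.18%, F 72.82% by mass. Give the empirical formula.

Assume 100 g: 27.18 g Cl, 72.82 g F.
Cl: 27.18 g ÷ 35.45 g/mol = 0.7667 mol
F: 72.82 g ÷ 19.00 g/mol = 3.833 mol
Smallest is Cl at 0.7667 mol; normalising gives Cl 1.000, F 4.999
≈ 1:5 → ClF5

ClF5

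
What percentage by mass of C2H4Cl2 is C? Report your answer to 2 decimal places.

Molar mass = 2(12.01) + 4(1.008) + 2(35.45) = 98.952 g/mol
Mass of C per mole = 2 × 12.01 = 24.020 g
% C = 24.020 / 98.952 × 100 = 24.27%

24.27%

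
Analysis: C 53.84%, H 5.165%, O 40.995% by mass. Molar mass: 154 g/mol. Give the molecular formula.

C7H8O4

Assume 100 g: 53.84 g C, 5.165 g H, 40.995 g O.
Moles — C: 53.84 / 12.01 = 4.483 mol; H: 5.165 / 1.008 = 5.124 mol; O: 40.995 / 16.00 = 2.562 mol
Divide by the smallest (2.562 mol O): C 1.750, H 2.000, O 1.000
Multiply by 4: C 7.00, H 8.00, O 4.00 → C7H8O4
Empirical-formula mass = 156.13 g/mol
n = 154 / 156.13 = 0.99 ≈ 1
Molecular formula = empirical formula = C7H8O4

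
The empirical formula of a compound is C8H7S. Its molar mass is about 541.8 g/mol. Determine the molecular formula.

C32H28S4

Empirical-formula mass = 135.21 g/mol
n = 541.8 / 135.21 = 4.01 ≈ 4
Molecular formula = (C8H7S)4 = C32H28S4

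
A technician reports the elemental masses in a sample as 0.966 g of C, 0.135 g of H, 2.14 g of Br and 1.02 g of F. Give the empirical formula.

C: 0.966 g ÷ 12.01 g/mol = 0.08043 mol
H: 0.135 g ÷ 1.008 g/mol = 0.1339 mol
Br: 2.14 g ÷ 79.90 g/mol = 0.02678 mol
F: 1.02 g ÷ 19.00 g/mol = 0.05368 mol
Divide by the smallest (0.02678 mol Br): C 3.003, H 5.000, Br 1.000, F 2.004
≈ 3:5:1:2 → C3H5BrF2

C3H5BrF2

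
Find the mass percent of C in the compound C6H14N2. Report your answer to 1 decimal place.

63.1%

Molar mass = 6(12.01) + 14(1.008) + 2(14.01) = 114.192 g/mol
Mass of C per mole = 6 × 12.01 = 72.060 g
% C = 72.060 / 114.192 × 100 = 63.1%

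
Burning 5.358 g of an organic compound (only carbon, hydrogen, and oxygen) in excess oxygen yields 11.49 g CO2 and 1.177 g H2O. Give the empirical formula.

mol C = 11.49 / 44.01 = 0.2611; mass C = 0.2611 × 12.01 = 3.136 g
mol H = 2 × (1.177 / 18.02) = 0.1306; mass H = 0.1306 × 1.008 = 0.1317 g
mass O = 5.358 − (3.267) = 2.091 g → mol O = 0.1307
Smallest is H at 0.1306 mol; normalising gives C 1.999, H 1.000, O 1.000
≈ 2:1:1 → C2HO

C2HO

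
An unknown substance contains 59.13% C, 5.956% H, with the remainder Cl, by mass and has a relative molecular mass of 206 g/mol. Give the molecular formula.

Assume 100 g: 59.13 g C, 5.956 g H, 34.914 g Cl.
n(C) = 59.13/12.01 = 4.923, n(H) = 5.956/1.008 = 5.909, n(Cl) = 34.914/35.45 = 0.9849
Divide by the smallest (0.9849 mol Cl): C 4.999, H 5.999, Cl 1.000
→ C5H6Cl
Empirical-formula mass = 101.55 g/mol
n = 206 / 101.55 = 2.03 ≈ 2
Molecular formula = (C5H6Cl)×2 = C10H12Cl2

C10H12Cl2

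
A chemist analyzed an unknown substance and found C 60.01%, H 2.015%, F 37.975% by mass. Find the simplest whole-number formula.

Assume 100 g: 60.01 g C, 2.015 g H, 37.975 g F.
n(C) = 60.01/12.01 = 4.997, n(H) = 2.015/1.008 = 1.999, n(F) = 37.975/19.00 = 1.999
Smallest is F at 1.999 mol; normalising gives C 2.500, H 1.000, F 1.000
×2: C 5.00, H 2.00, F 2.00 → C5H2F2

C5H2F2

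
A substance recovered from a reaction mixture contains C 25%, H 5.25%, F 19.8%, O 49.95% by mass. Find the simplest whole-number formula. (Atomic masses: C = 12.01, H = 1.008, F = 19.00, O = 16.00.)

Assume 100 g: 25 g C, 5.25 g H, 19.8 g F, 49.95 g O.
n(C) = 25/12.01 = 2.082, n(H) = 5.25/1.008 = 5.208, n(F) = 19.8/19.00 = 1.042, n(O) = 49.95/16.00 = 3.122
Divide by the smallest (1.042 mol F): C 1.997, H 4.998, F 1.000, O 2.996
Ratio ≈ 2:5:1:3, so the empirical formula is C2H5FO3

C2H5FO3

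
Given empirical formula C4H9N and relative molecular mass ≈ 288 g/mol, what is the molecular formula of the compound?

Empirical-formula mass = 71.12 g/mol
n = 288 / 71.12 = 4.05 ≈ 4
Molecular formula = (C4H9N)4 = C16H36N4

C16H36N4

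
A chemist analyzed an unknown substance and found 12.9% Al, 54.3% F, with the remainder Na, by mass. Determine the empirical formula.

AlF6Na3

Assume 100 g: 12.9 g Al, 54.3 g F, 32.8 g Na.
Al: 12.9 g ÷ 26.98 g/mol = 0.4781 mol
F: 54.3 g ÷ 19.00 g/mol = 2.858 mol
Na: 32.8 g ÷ 22.99 g/mol = 1.427 mol
Smallest is Al at 0.4781 mol; normalising gives Al 1.000, F 5.977, Na 2.984
Ratio ≈ 1:6:3, so the empirical formula is AlF6Na3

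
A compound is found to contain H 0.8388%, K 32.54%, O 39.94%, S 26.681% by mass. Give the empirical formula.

HKO3S

Assume 100 g: 0.8388 g H, 32.54 g K, 39.94 g O, 26.681 g S.
H: 0.8388 g ÷ 1.008 g/mol = 0.8321 mol
K: 32.54 g ÷ 39.10 g/mol = 0.8322 mol
O: 39.94 g ÷ 16.00 g/mol = 2.496 mol
S: 26.681 g ÷ 32.07 g/mol = 0.832 mol
Smallest is S at 0.832 mol; normalising gives H 1.000, K 1.000, O 3.000, S 1.000
Ratio ≈ 1:1:3:1, so the empirical formula is HKO3S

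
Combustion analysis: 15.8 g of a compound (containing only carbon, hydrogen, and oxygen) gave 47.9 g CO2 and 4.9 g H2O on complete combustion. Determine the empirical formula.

C8H4O

mol C = 47.9 / 44.01 = 1.088; mass C = 1.088 × 12.01 = 13.07 g
mol H = 2 × (4.9 / 18.02) = 0.5438; mass H = 0.5438 × 1.008 = 0.5482 g
mass O = 15.8 − (13.62) = 2.180 g → mol O = 0.1363
Smallest is O at 0.1363 mol; normalising gives C 7.987, H 3.991, O 1.000
Ratio ≈ 8:4:1, so the empirical formula is C8H4O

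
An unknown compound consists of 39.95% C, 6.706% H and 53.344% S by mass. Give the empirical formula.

Assume 100 g: 39.95 g C, 6.706 g H, 53.344 g S.
C: 39.95 g ÷ 12.01 g/mol = 3.326 mol
H: 6.706 g ÷ 1.008 g/mol = 6.653 mol
S: 53.344 g ÷ 32.07 g/mol = 1.663 mol
Divide by the smallest (1.663 mol S): C 2.000, H 4.000, S 1.000
≈ 2:4:1 → C2H4S

C2H4S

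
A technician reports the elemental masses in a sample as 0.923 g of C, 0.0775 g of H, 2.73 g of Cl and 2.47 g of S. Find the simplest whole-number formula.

CHClS

n(C) = 0.923/12.01 = 0.07685, n(H) = 0.0775/1.008 = 0.07688, n(Cl) = 2.73/35.45 = 0.07701, n(S) = 2.47/32.07 = 0.07702
Divide by the smallest (0.07685 mol C): C 1.000, H 1.000, Cl 1.002, S 1.002
≈ 1:1:1:1 → CHClS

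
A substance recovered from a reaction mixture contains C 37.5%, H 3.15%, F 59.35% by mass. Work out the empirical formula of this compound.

CHF

Assume 100 g: 37.5 g C, 3.15 g H, 59.35 g F.
n(C) = 37.5/12.01 = 3.122, n(H) = 3.15/1.008 = 3.125, n(F) = 59.35/19.00 = 3.124
Divide by the smallest (3.122 mol C): C 1.000, H 1.001, F 1.000
≈ 1:1:1 → CHF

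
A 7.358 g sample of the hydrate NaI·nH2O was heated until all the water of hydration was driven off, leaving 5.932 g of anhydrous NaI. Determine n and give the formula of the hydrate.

NaI·2H2O

Mass of water lost = 7.358 − 5.932 = 1.426 g → 1.426 / 18.02 = 0.07913 mol H2O
Molar mass of NaI = 149.89 g/mol → mol NaI = 5.932 / 149.89 = 0.03958
n = 0.07913 / 0.03958 = 2.00 ≈ 2 → NaI·2H2O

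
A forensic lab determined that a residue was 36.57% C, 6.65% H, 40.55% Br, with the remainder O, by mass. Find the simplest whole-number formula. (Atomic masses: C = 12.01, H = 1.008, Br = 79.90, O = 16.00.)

Assume 100 g: 36.57 g C, 6.65 g H, 40.55 g Br, 16.23 g O.
n(C) = 36.57/12.01 = 3.045, n(H) = 6.65/1.008 = 6.597, n(Br) = 40.55/79.90 = 0.5075, n(O) = 16.23/16.00 = 1.014
Divide by the smallest (0.5075 mol Br): C 6.000, H 12.999, Br 1.000, O 1.999
≈ 6:13:1:2 → C6H13BrO2

C6H13BrO2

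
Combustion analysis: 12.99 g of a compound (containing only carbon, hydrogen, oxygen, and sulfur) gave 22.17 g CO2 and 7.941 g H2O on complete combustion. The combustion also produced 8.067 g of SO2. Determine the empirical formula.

C4H7OS

mol C = 22.17 / 44.01 = 0.5037; mass C = 0.5037 × 12.01 = 6.050 g
mol H = 2 × (7.941 / 18.02) = 0.8814; mass H = 0.8814 × 1.008 = 0.8884 g
mol S = 8.067 / 64.07 = 0.1259; mass S = 4.038 g
mass O = 12.99 − (10.98) = 2.014 g → mol O = 0.1259
Divide by the smallest (0.1259 mol O): C 4.003, H 7.003, O 1.000, S 1.000
≈ 4:7:1:1 → C4H7OS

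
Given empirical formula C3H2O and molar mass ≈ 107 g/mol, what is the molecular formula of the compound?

Empirical-formula mass = 54.05 g/mol
n = 107 / 54.05 = 1.98 ≈ 2
Molecular formula = (C3H2O)2 = C6H4O2

C6H4O2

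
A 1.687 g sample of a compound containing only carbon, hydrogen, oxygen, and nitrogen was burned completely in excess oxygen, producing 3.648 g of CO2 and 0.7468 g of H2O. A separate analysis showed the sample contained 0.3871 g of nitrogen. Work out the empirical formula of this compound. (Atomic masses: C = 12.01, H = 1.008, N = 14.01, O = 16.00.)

mol C = 3.648 / 44.01 = 0.08289; mass C = 0.08289 × 12.01 = 0.9955 g
mol H = 2 × (0.7468 / 18.02) = 0.08289; mass H = 0.08289 × 1.008 = 0.08355 g
mol N = 0.3871 / 14.01 = 0.02763
mass O = 1.687 − (1.466) = 0.2208 g → mol O = 0.01380
Ratios (÷ 0.0138): C 6.005, H 6.005, N 2.002, O 1.000
Ratio ≈ 6:6:2:1, so the empirical formula is C6H6N2O

C6H6N2O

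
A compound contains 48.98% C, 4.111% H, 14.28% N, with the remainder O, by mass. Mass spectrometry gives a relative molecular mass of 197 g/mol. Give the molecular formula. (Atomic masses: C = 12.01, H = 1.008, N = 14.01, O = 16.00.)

Assume 100 g: 48.98 g C, 4.111 g H, 14.28 g N, 32.629 g O.
Moles — C: 48.98 / 12.01 = 4.078 mol; H: 4.111 / 1.008 = 4.078 mol; N: 14.28 / 14.01 = 1.019 mol; O: 32.629 / 16.00 = 2.039 mol
Smallest is N at 1.019 mol; normalising gives C 4.001, H 4.001, N 1.000, O 2.001
→ C4H4NO2
Empirical-formula mass = 98.08 g/mol
n = 197 / 98.08 = 2.01 ≈ 2
Molecular formula = (C4H4NO2)×2 = C8H8N2O4

C8H8N2O4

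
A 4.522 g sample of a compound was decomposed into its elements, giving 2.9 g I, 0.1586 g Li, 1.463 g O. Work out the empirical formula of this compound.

I: 2.9 g ÷ 126.90 g/mol = 0.02285 mol
Li: 0.1586 g ÷ 6.94 g/mol = 0.02285 mol
O: 1.463 g ÷ 16.00 g/mol = 0.09144 mol
Ratios (÷ 0.02285): I 1.000, Li 1.000, O 4.001
→ ILiO4

ILiO4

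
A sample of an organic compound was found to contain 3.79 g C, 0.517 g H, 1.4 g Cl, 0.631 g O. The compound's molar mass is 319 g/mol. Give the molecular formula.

C16H26Cl2O2

n(C) = 3.79/12.01 = 0.3156, n(H) = 0.517/1.008 = 0.5129, n(Cl) = 1.4/35.45 = 0.03949, n(O) = 0.631/16.00 = 0.03944
Smallest is O at 0.03944 mol; normalising gives C 8.002, H 13.005, Cl 1.001, O 1.000
→ C8H13ClO
Empirical-formula mass = 160.63 g/mol
n = 319 / 160.63 = 1.99 ≈ 2
Molecular formula = (C8H13ClO)×2 = C16H26Cl2O2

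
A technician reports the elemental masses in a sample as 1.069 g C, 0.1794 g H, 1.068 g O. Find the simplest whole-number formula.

C4H8O3

C: 1.069 g ÷ 12.01 g/mol = 0.08901 mol
H: 0.1794 g ÷ 1.008 g/mol = 0.178 mol
O: 1.068 g ÷ 16.00 g/mol = 0.06675 mol
Ratios (÷ 0.06675): C 1.333, H 2.666, O 1.000
Scaling by 3: C 4.00, H 8.00, O 3.00 → C4H8O3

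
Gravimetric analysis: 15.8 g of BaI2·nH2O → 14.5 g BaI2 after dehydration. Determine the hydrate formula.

Mass of water lost = 15.8 − 14.5 = 1.3 g → 1.3 / 18.02 = 0.07214 mol H2O
Molar mass of BaI2 = 391.13 g/mol → mol BaI2 = 14.5 / 391.13 = 0.03707
n = 0.07214 / 0.03707 = 1.95 ≈ 2 → BaI2·2H2O

BaI2·2H2O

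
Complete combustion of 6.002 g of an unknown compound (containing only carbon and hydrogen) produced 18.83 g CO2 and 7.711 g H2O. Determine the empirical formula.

CH2

mol C = 18.83 / 44.01 = 0.4279; mass C = 0.4279 × 12.01 = 5.139 g
mol H = 2 × (7.711 / 18.02) = 0.8558; mass H = 0.8558 × 1.008 = 0.8627 g
Divide by the smallest (0.4279 mol C): C 1.000, H 2.000
→ CH2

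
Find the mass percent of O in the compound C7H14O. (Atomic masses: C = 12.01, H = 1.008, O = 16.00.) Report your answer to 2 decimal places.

14.01%

Molar mass = 7(12.01) + 14(1.008) + 1(16.00) = 114.182 g/mol
Mass of O per mole = 1 × 16.00 = 16.000 g
% O = 16.000 / 114.182 × 100 = 14.01%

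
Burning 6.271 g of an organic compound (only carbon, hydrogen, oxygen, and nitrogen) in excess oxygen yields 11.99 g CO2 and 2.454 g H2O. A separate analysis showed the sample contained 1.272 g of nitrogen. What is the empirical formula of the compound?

C3H3NO

mol C = 11.99 / 44.01 = 0.2724; mass C = 0.2724 × 12.01 = 3.272 g
mol H = 2 × (2.454 / 18.02) = 0.2724; mass H = 0.2724 × 1.008 = 0.2745 g
mol N = 1.272 / 14.01 = 0.09079
mass O = 6.271 − (4.819) = 1.452 g → mol O = 0.09078
Ratios (÷ 0.09078): C 3.001, H 3.000, N 1.000, O 1.000
Ratio ≈ 3:3:1:1, so the empirical formula is C3H3NO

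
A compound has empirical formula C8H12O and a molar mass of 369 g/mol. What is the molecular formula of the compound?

Empirical-formula mass = 124.18 g/mol
n = 369 / 124.18 = 2.97 ≈ 3
Molecular formula = (C8H12O)3 = C24H36O3

C24H36O3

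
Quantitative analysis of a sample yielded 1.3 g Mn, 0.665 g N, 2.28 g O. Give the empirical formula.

n(Mn) = 1.3/54.94 = 0.02366, n(N) = 0.665/14.01 = 0.04747, n(O) = 2.28/16.00 = 0.1425
Divide by the smallest (0.02366 mol Mn): Mn 1.000, N 2.006, O 6.022
≈ 1:2:6 → MnN2O6

MnN2O6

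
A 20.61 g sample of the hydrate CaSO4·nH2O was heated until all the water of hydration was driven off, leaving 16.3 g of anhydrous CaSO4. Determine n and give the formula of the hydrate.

CaSO4·2H2O

Mass of water lost = 20.61 − 16.3 = 4.31 g → 4.31 / 18.02 = 0.2392 mol H2O
Molar mass of CaSO4 = 136.15 g/mol → mol CaSO4 = 16.3 / 136.15 = 0.1197
n = 0.2392 / 0.1197 = 2.00 ≈ 2 → CaSO4·2H2O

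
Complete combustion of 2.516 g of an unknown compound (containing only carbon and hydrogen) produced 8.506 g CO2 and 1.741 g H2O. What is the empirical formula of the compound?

CH

mol C = 8.506 / 44.01 = 0.1933; mass C = 0.1933 × 12.01 = 2.321 g
mol H = 2 × (1.741 / 18.02) = 0.1932; mass H = 0.1932 × 1.008 = 0.1948 g
Smallest is H at 0.1932 mol; normalising gives C 1.000, H 1.000
≈ 1:1 → CH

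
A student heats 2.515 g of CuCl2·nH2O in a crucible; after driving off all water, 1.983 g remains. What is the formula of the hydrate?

CuCl2·2H2O

Mass of water lost = 2.515 − 1.983 = 0.532 g → 0.532 / 18.02 = 0.02952 mol H2O
Molar mass of CuCl2 = 134.45 g/mol → mol CuCl2 = 1.983 / 134.45 = 0.01475
n = 0.02952 / 0.01475 = 2.00 ≈ 2 → CuCl2·2H2O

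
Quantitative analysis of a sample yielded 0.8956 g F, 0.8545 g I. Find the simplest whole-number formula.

F7I

Moles — F: 0.8956 / 19.00 = 0.04714 mol; I: 0.8545 / 126.90 = 0.006734 mol
Smallest is I at 0.006734 mol; normalising gives F 7.000, I 1.000
→ F7I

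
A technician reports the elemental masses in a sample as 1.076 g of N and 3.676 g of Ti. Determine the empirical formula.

n(N) = 1.076/14.01 = 0.0768, n(Ti) = 3.676/47.87 = 0.07679
Smallest is Ti at 0.07679 mol; normalising gives N 1.000, Ti 1.000
→ NTi

NTi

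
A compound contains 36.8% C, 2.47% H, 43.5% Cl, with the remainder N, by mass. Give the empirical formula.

C5H4Cl2N2

Assume 100 g: 36.8 g C, 2.47 g H, 43.5 g Cl, 17.23 g N.
C: 36.8 g ÷ 12.01 g/mol = 3.064 mol
H: 2.47 g ÷ 1.008 g/mol = 2.45 mol
Cl: 43.5 g ÷ 35.45 g/mol = 1.227 mol
N: 17.23 g ÷ 14.01 g/mol = 1.23 mol
Smallest is Cl at 1.227 mol; normalising gives C 2.497, H 1.997, Cl 1.000, N 1.002
Scaling by 2: C 4.99, H 3.99, Cl 2.00, N 2.00 → C5H4Cl2N2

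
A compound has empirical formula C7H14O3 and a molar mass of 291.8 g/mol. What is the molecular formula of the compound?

Empirical-formula mass = 146.18 g/mol
n = 291.8 / 146.18 = 2.00 ≈ 2
Molecular formula = (C7H14O3)2 = C14H28O6

C14H28O6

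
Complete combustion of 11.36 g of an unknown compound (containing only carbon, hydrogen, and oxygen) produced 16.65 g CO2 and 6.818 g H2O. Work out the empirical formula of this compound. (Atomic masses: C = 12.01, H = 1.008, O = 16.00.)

mol C = 16.65 / 44.01 = 0.3783; mass C = 0.3783 × 12.01 = 4.544 g
mol H = 2 × (6.818 / 18.02) = 0.7567; mass H = 0.7567 × 1.008 = 0.7628 g
mass O = 11.36 − (5.306) = 6.054 g → mol O = 0.3783
Ratios (÷ 0.3783): C 1.000, H 2.000, O 1.000
→ CH2O

CH2O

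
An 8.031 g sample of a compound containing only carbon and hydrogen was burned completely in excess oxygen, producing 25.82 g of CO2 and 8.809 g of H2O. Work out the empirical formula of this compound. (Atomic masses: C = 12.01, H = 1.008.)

C3H5

mol C = 25.82 / 44.01 = 0.5867; mass C = 0.5867 × 12.01 = 7.046 g
mol H = 2 × (8.809 / 18.02) = 0.9777; mass H = 0.9777 × 1.008 = 0.9855 g
Ratios (÷ 0.5867): C 1.000, H 1.666
Scaling by 3: C 3.00, H 5.00 → C3H5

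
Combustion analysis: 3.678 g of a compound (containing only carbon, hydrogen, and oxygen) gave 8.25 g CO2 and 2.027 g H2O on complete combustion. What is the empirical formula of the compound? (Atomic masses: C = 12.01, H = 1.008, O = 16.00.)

C5H6O2

mol C = 8.25 / 44.01 = 0.1875; mass C = 0.1875 × 12.01 = 2.251 g
mol H = 2 × (2.027 / 18.02) = 0.2250; mass H = 0.2250 × 1.008 = 0.2268 g
mass O = 3.678 − (2.478) = 1.200 g → mol O = 0.07499
Divide by the smallest (0.07499 mol O): C 2.500, H 3.000, O 1.000
Multiply by 2: C 5.00, H 6.00, O 2.00 → C5H6O2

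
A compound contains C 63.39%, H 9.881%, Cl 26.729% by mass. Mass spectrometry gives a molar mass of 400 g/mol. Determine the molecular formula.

Assume 100 g: 63.39 g C, 9.881 g H, 26.729 g Cl.
C: 63.39 g ÷ 12.01 g/mol = 5.278 mol
H: 9.881 g ÷ 1.008 g/mol = 9.803 mol
Cl: 26.729 g ÷ 35.45 g/mol = 0.754 mol
Ratios (÷ 0.754): C 7.000, H 13.001, Cl 1.000
Ratio ≈ 7:13:1, so the empirical formula is C7H13Cl
Empirical-formula mass = 132.62 g/mol
n = 400 / 132.62 = 3.02 ≈ 3
Molecular formula = (C7H13Cl)×3 = C21H39Cl3

C21H39Cl3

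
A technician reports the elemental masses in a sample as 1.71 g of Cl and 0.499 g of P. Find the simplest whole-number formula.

Cl3P

Moles — Cl: 1.71 / 35.45 = 0.04824 mol; P: 0.499 / 30.97 = 0.01611 mol
Smallest is P at 0.01611 mol; normalising gives Cl 2.994, P 1.000
→ Cl3P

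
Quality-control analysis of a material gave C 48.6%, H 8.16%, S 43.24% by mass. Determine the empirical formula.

Assume 100 g: 48.6 g C, 8.16 g H, 43.24 g S.
Moles — C: 48.6 / 12.01 = 4.047 mol; H: 8.16 / 1.008 = 8.095 mol; S: 43.24 / 32.07 = 1.348 mol
Smallest is S at 1.348 mol; normalising gives C 3.001, H 6.004, S 1.000
→ C3H6S

C3H6S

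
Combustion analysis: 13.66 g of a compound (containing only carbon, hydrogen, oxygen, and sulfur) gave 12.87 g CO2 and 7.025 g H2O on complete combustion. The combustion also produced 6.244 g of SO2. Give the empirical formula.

mol C = 12.87 / 44.01 = 0.2924; mass C = 0.2924 × 12.01 = 3.512 g
mol H = 2 × (7.025 / 18.02) = 0.7797; mass H = 0.7797 × 1.008 = 0.7859 g
mol S = 6.244 / 64.07 = 0.09746; mass S = 3.125 g
mass O = 13.66 − (7.423) = 6.237 g → mol O = 0.3898
Divide by the smallest (0.09746 mol S): C 3.001, H 8.000, O 4.000, S 1.000
→ C3H8O4S

C3H8O4S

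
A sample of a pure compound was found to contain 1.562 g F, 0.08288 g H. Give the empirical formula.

FH

n(F) = 1.562/19.00 = 0.08221, n(H) = 0.08288/1.008 = 0.08222
Ratios (÷ 0.08221): F 1.000, H 1.000
Ratio ≈ 1:1, so the empirical formula is FH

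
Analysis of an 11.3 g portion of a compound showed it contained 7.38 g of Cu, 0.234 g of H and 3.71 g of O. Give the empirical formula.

Moles — Cu: 7.38 / 63.55 = 0.1161 mol; H: 0.234 / 1.008 = 0.2321 mol; O: 3.71 / 16.00 = 0.2319 mol
Divide by the smallest (0.1161 mol Cu): Cu 1.000, H 1.999, O 1.997
→ CuH2O2

CuH2O2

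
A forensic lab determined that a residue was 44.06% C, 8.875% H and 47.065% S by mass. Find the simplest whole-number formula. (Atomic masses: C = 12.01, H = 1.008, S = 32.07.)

Assume 100 g: 44.06 g C, 8.875 g H, 47.065 g S.
n(C) = 44.06/12.01 = 3.669, n(H) = 8.875/1.008 = 8.805, n(S) = 47.065/32.07 = 1.468
Smallest is S at 1.468 mol; normalising gives C 2.500, H 5.999, S 1.000
Multiply by 2: C 5.00, H 12.00, S 2.00 → C5H12S2

C5H12S2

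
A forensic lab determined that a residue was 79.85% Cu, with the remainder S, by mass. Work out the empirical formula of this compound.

Cu2S

Assume 100 g: 79.85 g Cu, 20.15 g S.
n(Cu) = 79.85/63.55 = 1.256, n(S) = 20.15/32.07 = 0.6283
Smallest is S at 0.6283 mol; normalising gives Cu 2.000, S 1.000
→ Cu2S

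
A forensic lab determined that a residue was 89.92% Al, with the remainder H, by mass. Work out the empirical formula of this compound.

AlH3

Assume 100 g: 89.92 g Al, 10.08 g H.
Moles — Al: 89.92 / 26.98 = 3.333 mol; H: 10.08 / 1.008 = 10 mol
Divide by the smallest (3.333 mol Al): Al 1.000, H 3.000
≈ 1:3 → AlH3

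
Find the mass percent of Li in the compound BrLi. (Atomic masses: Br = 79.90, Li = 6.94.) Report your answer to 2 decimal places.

Molar mass = 1(79.90) + 1(6.94) = 86.840 g/mol
Mass of Li per mole = 1 × 6.94 = 6.940 g
% Li = 6.940 / 86.840 × 100 = 7.99%

7.99%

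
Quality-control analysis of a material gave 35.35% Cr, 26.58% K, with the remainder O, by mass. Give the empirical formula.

Cr2K2O7

Assume 100 g: 35.35 g Cr, 26.58 g K, 38.07 g O.
Cr: 35.35 g ÷ 52.00 g/mol = 0.6798 mol
K: 26.58 g ÷ 39.10 g/mol = 0.6798 mol
O: 38.07 g ÷ 16.00 g/mol = 2.379 mol
Divide by the smallest (0.6798 mol K): Cr 1.000, K 1.000, O 3.500
Scaling by 2: Cr 2.00, K 2.00, O 7.00 → Cr2K2O7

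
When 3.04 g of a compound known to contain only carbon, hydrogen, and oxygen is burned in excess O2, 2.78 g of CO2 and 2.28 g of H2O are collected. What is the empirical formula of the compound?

mol C = 2.78 / 44.01 = 0.06317; mass C = 0.06317 × 12.01 = 0.7586 g
mol H = 2 × (2.28 / 18.02) = 0.2531; mass H = 0.2531 × 1.008 = 0.2551 g
mass O = 3.04 − (1.014) = 2.026 g → mol O = 0.1266
Smallest is C at 0.06317 mol; normalising gives C 1.000, H 4.006, O 2.005
Ratio ≈ 1:4:2, so the empirical formula is CH4O2

CH4O2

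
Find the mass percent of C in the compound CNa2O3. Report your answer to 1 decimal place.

11.3%

Molar mass = 1(12.01) + 2(22.99) + 3(16.00) = 105.990 g/mol
Mass of C per mole = 1 × 12.01 = 12.010 g
% C = 12.010 / 105.990 × 100 = 11.3%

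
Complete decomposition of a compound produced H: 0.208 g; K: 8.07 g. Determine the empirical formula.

HK

Moles — H: 0.208 / 1.008 = 0.2063 mol; K: 8.07 / 39.10 = 0.2064 mol
Smallest is H at 0.2063 mol; normalising gives H 1.000, K 1.000
≈ 1:1 → HK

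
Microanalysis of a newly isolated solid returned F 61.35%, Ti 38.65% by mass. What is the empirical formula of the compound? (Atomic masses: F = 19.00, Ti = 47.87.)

Assume 100 g: 61.35 g F, 38.65 g Ti.
Moles — F: 61.35 / 19.00 = 3.229 mol; Ti: 38.65 / 47.87 = 0.8074 mol
Smallest is Ti at 0.8074 mol; normalising gives F 3.999, Ti 1.000
Ratio ≈ 4:1, so the empirical formula is F4Ti

F4Ti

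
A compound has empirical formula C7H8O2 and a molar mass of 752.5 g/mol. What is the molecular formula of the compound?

Empirical-formula mass = 124.13 g/mol
n = 752.5 / 124.13 = 6.06 ≈ 6
Molecular formula = (C7H8O2)6 = C42H48O12

C42H48O12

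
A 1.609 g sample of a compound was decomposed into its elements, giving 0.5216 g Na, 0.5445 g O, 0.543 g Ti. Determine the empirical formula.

Na2O3Ti

n(Na) = 0.5216/22.99 = 0.02269, n(O) = 0.5445/16.00 = 0.03403, n(Ti) = 0.543/47.87 = 0.01134
Ratios (÷ 0.01134): Na 2.000, O 3.000, Ti 1.000
→ Na2O3Ti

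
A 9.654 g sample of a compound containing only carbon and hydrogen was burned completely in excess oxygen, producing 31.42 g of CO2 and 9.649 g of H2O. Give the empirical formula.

mol C = 31.42 / 44.01 = 0.7139; mass C = 0.7139 × 12.01 = 8.574 g
mol H = 2 × (9.649 / 18.02) = 1.071; mass H = 1.071 × 1.008 = 1.079 g
Ratios (÷ 0.7139): C 1.000, H 1.500
×2: C 2.00, H 3.00 → C2H3

C2H3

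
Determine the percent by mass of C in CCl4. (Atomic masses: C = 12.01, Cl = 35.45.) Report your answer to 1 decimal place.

Molar mass = 1(12.01) + 4(35.45) = 153.810 g/mol
Mass of C per mole = 1 × 12.01 = 12.010 g
% C = 12.010 / 153.810 × 100 = 7.8%

7.8%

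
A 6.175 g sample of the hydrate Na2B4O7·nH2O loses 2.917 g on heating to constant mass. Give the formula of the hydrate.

Na2B4O7·10H2O

Mass of anhydrous Na2B4O7 = 6.175 − 2.917 = 3.258 g
mol H2O = 2.917 / 18.02 = 0.1619
Molar mass of Na2B4O7 = 201.22 g/mol → mol Na2B4O7 = 3.258 / 201.22 = 0.01619
n = 0.1619 / 0.01619 = 10.00 ≈ 10 → Na2B4O7·10H2O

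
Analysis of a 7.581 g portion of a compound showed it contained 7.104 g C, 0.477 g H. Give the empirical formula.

C: 7.104 g ÷ 12.01 g/mol = 0.5915 mol
H: 0.477 g ÷ 1.008 g/mol = 0.4732 mol
Smallest is H at 0.4732 mol; normalising gives C 1.250, H 1.000
×4: C 5.00, H 4.00 → C5H4

C5H4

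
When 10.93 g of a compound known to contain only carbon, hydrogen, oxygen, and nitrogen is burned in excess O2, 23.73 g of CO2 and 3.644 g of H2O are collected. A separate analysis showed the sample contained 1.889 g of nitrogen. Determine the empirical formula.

mol C = 23.73 / 44.01 = 0.5392; mass C = 0.5392 × 12.01 = 6.476 g
mol H = 2 × (3.644 / 18.02) = 0.4044; mass H = 0.4044 × 1.008 = 0.4077 g
mol N = 1.889 / 14.01 = 0.1348
mass O = 10.93 − (8.772) = 2.158 g → mol O = 0.1348
Divide by the smallest (0.1348 mol N): C 3.999, H 3.000, N 1.000, O 1.000
≈ 4:3:1:1 → C4H3NO

C4H3NO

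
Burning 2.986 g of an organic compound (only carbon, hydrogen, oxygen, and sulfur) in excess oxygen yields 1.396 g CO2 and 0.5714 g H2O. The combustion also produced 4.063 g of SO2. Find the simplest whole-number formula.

CH2OS2

mol C = 1.396 / 44.01 = 0.03172; mass C = 0.03172 × 12.01 = 0.3810 g
mol H = 2 × (0.5714 / 18.02) = 0.06342; mass H = 0.06342 × 1.008 = 0.06393 g
mol S = 4.063 / 64.07 = 0.06342; mass S = 2.034 g
mass O = 2.986 − (2.479) = 0.5074 g → mol O = 0.03171
Ratios (÷ 0.03171): C 1.000, H 2.000, O 1.000, S 2.000
→ CH2OS2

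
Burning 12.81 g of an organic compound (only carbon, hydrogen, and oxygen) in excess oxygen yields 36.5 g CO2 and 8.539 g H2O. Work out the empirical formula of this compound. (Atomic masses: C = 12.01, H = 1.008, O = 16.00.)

C7H8O

mol C = 36.5 / 44.01 = 0.8294; mass C = 0.8294 × 12.01 = 9.961 g
mol H = 2 × (8.539 / 18.02) = 0.9477; mass H = 0.9477 × 1.008 = 0.9553 g
mass O = 12.81 − (10.92) = 1.894 g → mol O = 0.1184
Ratios (÷ 0.1184): C 7.006, H 8.006, O 1.000
Ratio ≈ 7:8:1, so the empirical formula is C7H8O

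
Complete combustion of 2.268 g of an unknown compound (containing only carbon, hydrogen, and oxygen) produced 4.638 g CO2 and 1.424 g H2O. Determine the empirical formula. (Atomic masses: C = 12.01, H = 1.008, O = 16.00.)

C2H3O

mol C = 4.638 / 44.01 = 0.1054; mass C = 0.1054 × 12.01 = 1.266 g
mol H = 2 × (1.424 / 18.02) = 0.1580; mass H = 0.1580 × 1.008 = 0.1593 g
mass O = 2.268 − (1.425) = 0.8430 g → mol O = 0.05269
Ratios (÷ 0.05269): C 2.000, H 3.000, O 1.000
Ratio ≈ 2:3:1, so the empirical formula is C2H3O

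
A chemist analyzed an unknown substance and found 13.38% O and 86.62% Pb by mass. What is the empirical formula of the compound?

Assume 100 g: 13.38 g O, 86.62 g Pb.
O: 13.38 g ÷ 16.00 g/mol = 0.8363 mol
Pb: 86.62 g ÷ 207.2 g/mol = 0.4181 mol
Smallest is Pb at 0.4181 mol; normalising gives O 2.000, Pb 1.000
≈ 2:1 → O2Pb

O2Pb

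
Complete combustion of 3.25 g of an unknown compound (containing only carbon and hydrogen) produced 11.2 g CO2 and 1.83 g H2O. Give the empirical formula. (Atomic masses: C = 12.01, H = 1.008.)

C5H4

mol C = 11.2 / 44.01 = 0.2545; mass C = 0.2545 × 12.01 = 3.056 g
mol H = 2 × (1.83 / 18.02) = 0.2031; mass H = 0.2031 × 1.008 = 0.2047 g
Smallest is H at 0.2031 mol; normalising gives C 1.253, H 1.000
Scaling by 4: C 5.01, H 4.00 → C5H4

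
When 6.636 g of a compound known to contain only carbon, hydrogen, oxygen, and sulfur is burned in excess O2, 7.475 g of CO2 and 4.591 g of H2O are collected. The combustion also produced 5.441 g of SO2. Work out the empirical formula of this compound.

mol C = 7.475 / 44.01 = 0.1698; mass C = 0.1698 × 12.01 = 2.040 g
mol H = 2 × (4.591 / 18.02) = 0.5095; mass H = 0.5095 × 1.008 = 0.5136 g
mol S = 5.441 / 64.07 = 0.08492; mass S = 2.723 g
mass O = 6.636 − (5.277) = 1.359 g → mol O = 0.08494
Ratios (÷ 0.08492): C 2.000, H 6.000, O 1.000, S 1.000
Ratio ≈ 2:6:1:1, so the empirical formula is C2H6OS

C2H6OS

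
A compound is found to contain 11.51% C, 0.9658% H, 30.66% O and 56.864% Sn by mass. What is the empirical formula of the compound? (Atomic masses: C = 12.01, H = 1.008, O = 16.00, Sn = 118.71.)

Assume 100 g: 11.51 g C, 0.9658 g H, 30.66 g O, 56.864 g Sn.
n(C) = 11.51/12.01 = 0.9584, n(H) = 0.9658/1.008 = 0.9581, n(O) = 30.66/16.00 = 1.916, n(Sn) = 56.864/118.71 = 0.479
Ratios (÷ 0.479): C 2.001, H 2.000, O 4.000, Sn 1.000
→ C2H2O4Sn

C2H2O4Sn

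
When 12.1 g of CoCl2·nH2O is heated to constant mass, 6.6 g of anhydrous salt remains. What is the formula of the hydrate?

Mass of water lost = 12.1 − 6.6 = 5.5 g → 5.5 / 18.02 = 0.3052 mol H2O
Molar mass of CoCl2 = 129.83 g/mol → mol CoCl2 = 6.6 / 129.83 = 0.05084
n = 0.3052 / 0.05084 = 6.00 ≈ 6 → CoCl2·6H2O

CoCl2·6H2O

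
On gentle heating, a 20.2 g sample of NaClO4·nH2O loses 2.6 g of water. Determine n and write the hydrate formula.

Mass of anhydrous NaClO4 = 20.2 − 2.6 = 17.6 g
mol H2O = 2.6 / 18.02 = 0.1443
Molar mass of NaClO4 = 122.44 g/mol → mol NaClO4 = 17.6 / 122.44 = 0.1437
n = 0.1443 / 0.1437 = 1.00 ≈ 1 → NaClO4·H2O

NaClO4·H2O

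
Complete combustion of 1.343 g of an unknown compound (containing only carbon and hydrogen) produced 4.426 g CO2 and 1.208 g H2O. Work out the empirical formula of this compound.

C3H4

mol C = 4.426 / 44.01 = 0.1006; mass C = 0.1006 × 12.01 = 1.208 g
mol H = 2 × (1.208 / 18.02) = 0.1341; mass H = 0.1341 × 1.008 = 0.1351 g
Divide by the smallest (0.1006 mol C): C 1.000, H 1.333
×3: C 3.00, H 4.00 → C3H4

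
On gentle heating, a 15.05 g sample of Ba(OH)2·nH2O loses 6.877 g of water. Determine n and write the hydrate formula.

Ba(OH)2·8H2O

Mass of anhydrous Ba(OH)2 = 15.05 − 6.877 = 8.173 g
mol H2O = 6.877 / 18.02 = 0.3816
Molar mass of Ba(OH)2 = 171.35 g/mol → mol Ba(OH)2 = 8.173 / 171.35 = 0.0477
n = 0.3816 / 0.0477 = 8.00 ≈ 8 → Ba(OH)2·8H2O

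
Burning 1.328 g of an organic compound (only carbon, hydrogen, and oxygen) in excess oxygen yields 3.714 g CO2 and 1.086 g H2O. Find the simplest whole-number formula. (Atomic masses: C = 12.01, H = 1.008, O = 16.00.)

mol C = 3.714 / 44.01 = 0.08439; mass C = 0.08439 × 12.01 = 1.014 g
mol H = 2 × (1.086 / 18.02) = 0.1205; mass H = 0.1205 × 1.008 = 0.1215 g
mass O = 1.328 − (1.135) = 0.1930 g → mol O = 0.01206
Divide by the smallest (0.01206 mol O): C 6.997, H 9.993, O 1.000
≈ 7:10:1 → C7H10O

C7H10O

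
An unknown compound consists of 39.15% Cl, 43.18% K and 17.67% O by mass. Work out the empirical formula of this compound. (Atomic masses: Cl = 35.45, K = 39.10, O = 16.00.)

ClKO

Assume 100 g: 39.15 g Cl, 43.18 g K, 17.67 g O.
Moles — Cl: 39.15 / 35.45 = 1.104 mol; K: 43.18 / 39.10 = 1.104 mol; O: 17.67 / 16.00 = 1.104 mol
Divide by the smallest (1.104 mol K): Cl 1.000, K 1.000, O 1.000
Ratio ≈ 1:1:1, so the empirical formula is ClKO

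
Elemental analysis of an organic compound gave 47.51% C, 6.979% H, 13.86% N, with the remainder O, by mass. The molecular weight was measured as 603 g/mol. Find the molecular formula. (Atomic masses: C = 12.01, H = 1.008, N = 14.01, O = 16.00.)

Assume 100 g: 47.51 g C, 6.979 g H, 13.86 g N, 31.651 g O.
n(C) = 47.51/12.01 = 3.956, n(H) = 6.979/1.008 = 6.924, n(N) = 13.86/14.01 = 0.9893, n(O) = 31.651/16.00 = 1.978
Ratios (÷ 0.9893): C 3.999, H 6.999, N 1.000, O 2.000
Ratio ≈ 4:7:1:2, so the empirical formula is C4H7NO2
Empirical-formula mass = 101.11 g/mol
n = 603 / 101.11 = 5.96 ≈ 6
Molecular formula = (C4H7NO2)×6 = C24H42N6O12

C24H42N6O12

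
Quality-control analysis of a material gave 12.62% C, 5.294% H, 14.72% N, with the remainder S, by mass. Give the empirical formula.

Assume 100 g: 12.62 g C, 5.294 g H, 14.72 g N, 67.366 g S.
C: 12.62 g ÷ 12.01 g/mol = 1.051 mol
H: 5.294 g ÷ 1.008 g/mol = 5.252 mol
N: 14.72 g ÷ 14.01 g/mol = 1.051 mol
S: 67.366 g ÷ 32.07 g/mol = 2.101 mol
Smallest is N at 1.051 mol; normalising gives C 1.000, H 4.999, N 1.000, S 1.999
≈ 1:5:1:2 → CH5NS2

CH5NS2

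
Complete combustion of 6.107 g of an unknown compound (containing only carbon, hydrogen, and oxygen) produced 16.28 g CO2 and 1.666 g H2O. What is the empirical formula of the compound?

mol C = 16.28 / 44.01 = 0.3699; mass C = 0.3699 × 12.01 = 4.443 g
mol H = 2 × (1.666 / 18.02) = 0.1849; mass H = 0.1849 × 1.008 = 0.1864 g
mass O = 6.107 − (4.629) = 1.478 g → mol O = 0.09237
Smallest is O at 0.09237 mol; normalising gives C 4.005, H 2.002, O 1.000
Ratio ≈ 4:2:1, so the empirical formula is C4H2O

C4H2O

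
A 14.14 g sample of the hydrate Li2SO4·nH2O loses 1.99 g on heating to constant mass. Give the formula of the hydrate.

Li2SO4·H2O

Mass of anhydrous Li2SO4 = 14.14 − 1.99 = 12.15 g
mol H2O = 1.99 / 18.02 = 0.1104
Molar mass of Li2SO4 = 109.95 g/mol → mol Li2SO4 = 12.15 / 109.95 = 0.1105
n = 0.1104 / 0.1105 = 1.00 ≈ 1 → Li2SO4·H2O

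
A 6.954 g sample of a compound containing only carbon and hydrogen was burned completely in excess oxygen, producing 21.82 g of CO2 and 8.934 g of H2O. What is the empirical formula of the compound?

CH2

mol C = 21.82 / 44.01 = 0.4958; mass C = 0.4958 × 12.01 = 5.955 g
mol H = 2 × (8.934 / 18.02) = 0.9916; mass H = 0.9916 × 1.008 = 0.9995 g
Divide by the smallest (0.4958 mol C): C 1.000, H 2.000
Ratio ≈ 1:2, so the empirical formula is CH2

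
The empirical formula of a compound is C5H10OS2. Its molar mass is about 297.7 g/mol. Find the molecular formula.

C10H20O2S4

Empirical-formula mass = 150.27 g/mol
n = 297.7 / 150.27 = 1.98 ≈ 2
Molecular formula = (C5H10OS2)2 = C10H20O2S4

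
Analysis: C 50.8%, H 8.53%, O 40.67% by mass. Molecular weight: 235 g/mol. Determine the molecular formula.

Assume 100 g: 50.8 g C, 8.53 g H, 40.67 g O.
Moles — C: 50.8 / 12.01 = 4.23 mol; H: 8.53 / 1.008 = 8.462 mol; O: 40.67 / 16.00 = 2.542 mol
Ratios (÷ 2.542): C 1.664, H 3.329, O 1.000
Scaling by 3: C 4.99, H 9.99, O 3.00 → C5H10O3
Empirical-formula mass = 118.13 g/mol
n = 235 / 118.13 = 1.99 ≈ 2
Molecular formula = (C5H10O3)×2 = C10H20O6

C10H20O6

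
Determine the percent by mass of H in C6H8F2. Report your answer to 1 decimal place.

Molar mass = 6(12.01) + 8(1.008) + 2(19.00) = 118.124 g/mol
Mass of H per mole = 8 × 1.008 = 8.064 g
% H = 8.064 / 118.124 × 100 = 6.8%

6.8%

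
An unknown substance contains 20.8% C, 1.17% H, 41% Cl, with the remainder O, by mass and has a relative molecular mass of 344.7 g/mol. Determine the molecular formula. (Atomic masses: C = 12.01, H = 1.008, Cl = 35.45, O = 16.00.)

Assume 100 g: 20.8 g C, 1.17 g H, 41 g Cl, 37.03 g O.
Moles — C: 20.8 / 12.01 = 1.732 mol; H: 1.17 / 1.008 = 1.161 mol; Cl: 41 / 35.45 = 1.157 mol; O: 37.03 / 16.00 = 2.314 mol
Ratios (÷ 1.157): C 1.497, H 1.004, Cl 1.000, O 2.001
Multiply by 2: C 2.99, H 2.01, Cl 2.00, O 4.00 → C3H2Cl2O4
Empirical-formula mass = 172.95 g/mol
n = 344.7 / 172.95 = 1.99 ≈ 2
Molecular formula = (C3H2Cl2O4)×2 = C6H4Cl4O8

C6H4Cl4O8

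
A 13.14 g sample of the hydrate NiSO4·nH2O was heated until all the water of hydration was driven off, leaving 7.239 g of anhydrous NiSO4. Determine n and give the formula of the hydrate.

Mass of water lost = 13.14 − 7.239 = 5.901 g → 5.901 / 18.02 = 0.3275 mol H2O
Molar mass of NiSO4 = 154.76 g/mol → mol NiSO4 = 7.239 / 154.76 = 0.04678
n = 0.3275 / 0.04678 = 7.00 ≈ 7 → NiSO4·7H2O

NiSO4·7H2O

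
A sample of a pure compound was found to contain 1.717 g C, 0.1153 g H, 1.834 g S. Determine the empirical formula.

C5H4S2

n(C) = 1.717/12.01 = 0.143, n(H) = 0.1153/1.008 = 0.1144, n(S) = 1.834/32.07 = 0.05719
Smallest is S at 0.05719 mol; normalising gives C 2.500, H 2.000, S 1.000
×2: C 5.00, H 4.00, S 2.00 → C5H4S2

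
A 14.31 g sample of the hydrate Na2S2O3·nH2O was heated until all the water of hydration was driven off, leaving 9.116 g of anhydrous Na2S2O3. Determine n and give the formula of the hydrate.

Mass of water lost = 14.31 − 9.116 = 5.194 g → 5.194 / 18.02 = 0.2882 mol H2O
Molar mass of Na2S2O3 = 158.12 g/mol → mol Na2S2O3 = 9.116 / 158.12 = 0.05765
n = 0.2882 / 0.05765 = 5.00 ≈ 5 → Na2S2O3·5H2O

Na2S2O3·5H2O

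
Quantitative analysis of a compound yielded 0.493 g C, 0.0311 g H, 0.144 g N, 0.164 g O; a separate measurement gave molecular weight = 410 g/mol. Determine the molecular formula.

C20H15N5O5

n(C) = 0.493/12.01 = 0.04105, n(H) = 0.0311/1.008 = 0.03085, n(N) = 0.144/14.01 = 0.01028, n(O) = 0.164/16.00 = 0.01025
Divide by the smallest (0.01025 mol O): C 4.005, H 3.010, N 1.003, O 1.000
Ratio ≈ 4:3:1:1, so the empirical formula is C4H3NO
Empirical-formula mass = 81.07 g/mol
n = 410 / 81.07 = 5.06 ≈ 5
Molecular formula = (C4H3NO)×5 = C20H15N5O5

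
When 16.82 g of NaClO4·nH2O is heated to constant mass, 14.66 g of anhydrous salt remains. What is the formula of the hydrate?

Mass of water lost = 16.82 − 14.66 = 2.16 g → 2.16 / 18.02 = 0.1199 mol H2O
Molar mass of NaClO4 = 122.44 g/mol → mol NaClO4 = 14.66 / 122.44 = 0.1197
n = 0.1199 / 0.1197 = 1.00 ≈ 1 → NaClO4·H2O

NaClO4·H2O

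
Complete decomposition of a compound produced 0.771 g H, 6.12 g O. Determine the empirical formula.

H2O

Moles — H: 0.771 / 1.008 = 0.7649 mol; O: 6.12 / 16.00 = 0.3825 mol
Ratios (÷ 0.3825): H 2.000, O 1.000
→ H2O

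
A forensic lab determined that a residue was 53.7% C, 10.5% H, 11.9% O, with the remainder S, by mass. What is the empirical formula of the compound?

C6H14OS

Assume 100 g: 53.7 g C, 10.5 g H, 11.9 g O, 23.9 g S.
Moles — C: 53.7 / 12.01 = 4.471 mol; H: 10.5 / 1.008 = 10.42 mol; O: 11.9 / 16.00 = 0.7438 mol; S: 23.9 / 32.07 = 0.7452 mol
Ratios (÷ 0.7438): C 6.012, H 14.006, O 1.000, S 1.002
→ C6H14OS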